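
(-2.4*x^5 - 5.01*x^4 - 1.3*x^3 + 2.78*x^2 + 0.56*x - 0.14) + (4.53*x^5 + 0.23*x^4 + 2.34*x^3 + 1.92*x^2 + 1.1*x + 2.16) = 2.13*x^5 - 4.78*x^4 + 1.04*x^3 + 4.7*x^2 + 1.66*x + 2.02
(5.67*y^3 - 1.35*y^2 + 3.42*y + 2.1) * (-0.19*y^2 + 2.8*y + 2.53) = -1.0773*y^5 + 16.1325*y^4 + 9.9153*y^3 + 5.7615*y^2 + 14.5326*y + 5.313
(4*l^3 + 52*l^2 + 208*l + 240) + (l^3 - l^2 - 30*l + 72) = 5*l^3 + 51*l^2 + 178*l + 312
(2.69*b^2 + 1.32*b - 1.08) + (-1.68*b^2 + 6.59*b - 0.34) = 1.01*b^2 + 7.91*b - 1.42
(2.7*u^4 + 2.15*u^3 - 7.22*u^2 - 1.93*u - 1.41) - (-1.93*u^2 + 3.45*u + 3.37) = 2.7*u^4 + 2.15*u^3 - 5.29*u^2 - 5.38*u - 4.78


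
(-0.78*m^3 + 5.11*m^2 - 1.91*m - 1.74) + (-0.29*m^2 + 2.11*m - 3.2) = -0.78*m^3 + 4.82*m^2 + 0.2*m - 4.94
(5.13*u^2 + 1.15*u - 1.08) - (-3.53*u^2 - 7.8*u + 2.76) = 8.66*u^2 + 8.95*u - 3.84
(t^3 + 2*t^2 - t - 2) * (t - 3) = t^4 - t^3 - 7*t^2 + t + 6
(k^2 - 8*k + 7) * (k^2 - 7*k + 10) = k^4 - 15*k^3 + 73*k^2 - 129*k + 70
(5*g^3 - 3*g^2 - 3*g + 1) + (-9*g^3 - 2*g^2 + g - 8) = -4*g^3 - 5*g^2 - 2*g - 7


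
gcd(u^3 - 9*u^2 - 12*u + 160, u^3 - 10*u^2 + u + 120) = u^2 - 13*u + 40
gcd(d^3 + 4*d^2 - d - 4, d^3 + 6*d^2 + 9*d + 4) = d^2 + 5*d + 4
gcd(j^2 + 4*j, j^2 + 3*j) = j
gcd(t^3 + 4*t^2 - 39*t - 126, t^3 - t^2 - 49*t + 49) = t + 7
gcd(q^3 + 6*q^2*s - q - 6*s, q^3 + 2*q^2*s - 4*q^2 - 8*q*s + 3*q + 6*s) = q - 1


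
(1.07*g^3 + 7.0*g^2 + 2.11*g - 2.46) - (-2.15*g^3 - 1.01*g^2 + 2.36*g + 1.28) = 3.22*g^3 + 8.01*g^2 - 0.25*g - 3.74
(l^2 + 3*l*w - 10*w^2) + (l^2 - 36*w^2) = 2*l^2 + 3*l*w - 46*w^2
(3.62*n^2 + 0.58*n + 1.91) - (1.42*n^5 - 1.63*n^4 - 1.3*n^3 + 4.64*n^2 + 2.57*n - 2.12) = -1.42*n^5 + 1.63*n^4 + 1.3*n^3 - 1.02*n^2 - 1.99*n + 4.03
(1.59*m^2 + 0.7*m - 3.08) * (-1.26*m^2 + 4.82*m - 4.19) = -2.0034*m^4 + 6.7818*m^3 + 0.5927*m^2 - 17.7786*m + 12.9052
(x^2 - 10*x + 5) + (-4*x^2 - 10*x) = -3*x^2 - 20*x + 5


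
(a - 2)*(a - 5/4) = a^2 - 13*a/4 + 5/2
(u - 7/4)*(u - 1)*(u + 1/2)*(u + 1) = u^4 - 5*u^3/4 - 15*u^2/8 + 5*u/4 + 7/8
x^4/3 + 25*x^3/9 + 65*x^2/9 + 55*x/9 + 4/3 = (x/3 + 1)*(x + 1/3)*(x + 1)*(x + 4)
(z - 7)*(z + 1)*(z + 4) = z^3 - 2*z^2 - 31*z - 28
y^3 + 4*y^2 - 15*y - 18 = (y - 3)*(y + 1)*(y + 6)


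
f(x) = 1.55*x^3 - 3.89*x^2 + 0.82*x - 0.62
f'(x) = 4.65*x^2 - 7.78*x + 0.82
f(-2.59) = -55.77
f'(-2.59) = 52.16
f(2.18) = -1.26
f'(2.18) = 5.96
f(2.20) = -1.14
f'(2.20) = 6.21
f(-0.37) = -1.53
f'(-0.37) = 4.34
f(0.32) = -0.71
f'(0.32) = -1.19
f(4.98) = 98.42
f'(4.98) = 77.40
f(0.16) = -0.58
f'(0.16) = -0.31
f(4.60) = 71.71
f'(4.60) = 63.43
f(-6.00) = -480.38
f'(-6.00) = 214.90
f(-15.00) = -6119.42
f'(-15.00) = 1163.77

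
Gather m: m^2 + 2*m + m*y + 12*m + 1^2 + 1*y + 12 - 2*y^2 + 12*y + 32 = m^2 + m*(y + 14) - 2*y^2 + 13*y + 45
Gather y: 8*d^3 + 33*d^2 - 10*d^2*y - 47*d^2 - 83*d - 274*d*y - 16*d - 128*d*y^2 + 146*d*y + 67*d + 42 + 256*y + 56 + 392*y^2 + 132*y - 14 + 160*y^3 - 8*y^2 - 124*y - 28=8*d^3 - 14*d^2 - 32*d + 160*y^3 + y^2*(384 - 128*d) + y*(-10*d^2 - 128*d + 264) + 56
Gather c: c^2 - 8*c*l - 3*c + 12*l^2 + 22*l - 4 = c^2 + c*(-8*l - 3) + 12*l^2 + 22*l - 4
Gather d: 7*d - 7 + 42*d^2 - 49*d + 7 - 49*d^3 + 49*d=-49*d^3 + 42*d^2 + 7*d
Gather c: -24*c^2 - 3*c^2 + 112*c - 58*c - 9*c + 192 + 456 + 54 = -27*c^2 + 45*c + 702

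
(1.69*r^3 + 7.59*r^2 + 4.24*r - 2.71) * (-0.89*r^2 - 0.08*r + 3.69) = -1.5041*r^5 - 6.8903*r^4 + 1.8553*r^3 + 30.0798*r^2 + 15.8624*r - 9.9999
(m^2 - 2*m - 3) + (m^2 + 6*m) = 2*m^2 + 4*m - 3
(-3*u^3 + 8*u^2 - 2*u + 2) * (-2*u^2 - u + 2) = 6*u^5 - 13*u^4 - 10*u^3 + 14*u^2 - 6*u + 4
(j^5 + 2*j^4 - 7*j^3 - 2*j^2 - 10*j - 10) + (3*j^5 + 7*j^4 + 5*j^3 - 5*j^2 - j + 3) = 4*j^5 + 9*j^4 - 2*j^3 - 7*j^2 - 11*j - 7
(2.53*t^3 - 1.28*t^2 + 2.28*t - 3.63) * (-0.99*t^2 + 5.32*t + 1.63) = -2.5047*t^5 + 14.7268*t^4 - 4.9429*t^3 + 13.6369*t^2 - 15.5952*t - 5.9169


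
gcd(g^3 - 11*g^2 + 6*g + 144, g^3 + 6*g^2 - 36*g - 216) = g - 6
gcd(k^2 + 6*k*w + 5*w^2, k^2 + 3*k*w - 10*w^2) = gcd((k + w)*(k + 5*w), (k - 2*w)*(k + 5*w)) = k + 5*w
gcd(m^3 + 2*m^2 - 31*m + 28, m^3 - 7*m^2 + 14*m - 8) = m^2 - 5*m + 4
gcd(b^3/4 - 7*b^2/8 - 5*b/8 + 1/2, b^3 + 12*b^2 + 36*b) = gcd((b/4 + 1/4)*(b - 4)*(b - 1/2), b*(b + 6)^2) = 1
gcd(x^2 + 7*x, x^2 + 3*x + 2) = 1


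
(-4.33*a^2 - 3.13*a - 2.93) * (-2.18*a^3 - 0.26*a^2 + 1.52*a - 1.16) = 9.4394*a^5 + 7.9492*a^4 + 0.6196*a^3 + 1.027*a^2 - 0.822800000000001*a + 3.3988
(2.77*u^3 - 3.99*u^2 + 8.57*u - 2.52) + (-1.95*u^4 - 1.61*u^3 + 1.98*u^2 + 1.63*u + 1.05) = -1.95*u^4 + 1.16*u^3 - 2.01*u^2 + 10.2*u - 1.47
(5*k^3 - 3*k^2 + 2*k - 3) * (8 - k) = -5*k^4 + 43*k^3 - 26*k^2 + 19*k - 24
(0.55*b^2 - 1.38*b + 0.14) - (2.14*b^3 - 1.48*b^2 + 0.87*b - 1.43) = -2.14*b^3 + 2.03*b^2 - 2.25*b + 1.57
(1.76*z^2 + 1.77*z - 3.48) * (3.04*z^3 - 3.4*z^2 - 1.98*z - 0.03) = 5.3504*z^5 - 0.6032*z^4 - 20.082*z^3 + 8.2746*z^2 + 6.8373*z + 0.1044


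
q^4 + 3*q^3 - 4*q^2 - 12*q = q*(q - 2)*(q + 2)*(q + 3)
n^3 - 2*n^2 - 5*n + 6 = (n - 3)*(n - 1)*(n + 2)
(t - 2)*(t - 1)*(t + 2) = t^3 - t^2 - 4*t + 4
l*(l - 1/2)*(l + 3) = l^3 + 5*l^2/2 - 3*l/2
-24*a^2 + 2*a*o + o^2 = (-4*a + o)*(6*a + o)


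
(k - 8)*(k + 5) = k^2 - 3*k - 40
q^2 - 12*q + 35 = (q - 7)*(q - 5)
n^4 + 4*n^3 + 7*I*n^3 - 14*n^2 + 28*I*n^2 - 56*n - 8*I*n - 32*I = (n + 4)*(n + I)*(n + 2*I)*(n + 4*I)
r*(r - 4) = r^2 - 4*r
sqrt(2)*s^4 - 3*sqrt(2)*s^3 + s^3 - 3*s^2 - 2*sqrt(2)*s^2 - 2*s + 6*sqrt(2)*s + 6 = (s - 3)*(s - sqrt(2))*(s + sqrt(2))*(sqrt(2)*s + 1)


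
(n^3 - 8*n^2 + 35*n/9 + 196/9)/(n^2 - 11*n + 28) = (n^2 - n - 28/9)/(n - 4)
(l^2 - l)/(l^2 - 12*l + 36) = l*(l - 1)/(l^2 - 12*l + 36)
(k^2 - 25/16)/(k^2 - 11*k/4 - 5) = (k - 5/4)/(k - 4)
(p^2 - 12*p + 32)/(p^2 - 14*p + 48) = (p - 4)/(p - 6)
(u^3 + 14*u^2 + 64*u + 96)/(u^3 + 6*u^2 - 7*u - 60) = (u^2 + 10*u + 24)/(u^2 + 2*u - 15)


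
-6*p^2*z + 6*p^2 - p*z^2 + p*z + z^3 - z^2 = (-3*p + z)*(2*p + z)*(z - 1)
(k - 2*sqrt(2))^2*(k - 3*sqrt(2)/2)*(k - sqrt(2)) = k^4 - 13*sqrt(2)*k^3/2 + 31*k^2 - 32*sqrt(2)*k + 24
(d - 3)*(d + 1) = d^2 - 2*d - 3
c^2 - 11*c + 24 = (c - 8)*(c - 3)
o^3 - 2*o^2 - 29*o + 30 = (o - 6)*(o - 1)*(o + 5)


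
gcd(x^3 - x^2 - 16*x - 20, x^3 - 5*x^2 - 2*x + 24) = x + 2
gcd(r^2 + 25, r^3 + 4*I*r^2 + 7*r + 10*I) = r + 5*I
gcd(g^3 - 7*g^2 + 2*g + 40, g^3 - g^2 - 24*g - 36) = g + 2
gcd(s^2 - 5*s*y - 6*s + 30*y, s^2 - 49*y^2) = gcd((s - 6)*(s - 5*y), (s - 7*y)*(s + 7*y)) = 1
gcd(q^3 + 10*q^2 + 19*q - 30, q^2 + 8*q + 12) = q + 6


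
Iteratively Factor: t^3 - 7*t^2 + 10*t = (t - 2)*(t^2 - 5*t) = t*(t - 2)*(t - 5)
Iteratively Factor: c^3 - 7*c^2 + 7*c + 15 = (c - 5)*(c^2 - 2*c - 3) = (c - 5)*(c - 3)*(c + 1)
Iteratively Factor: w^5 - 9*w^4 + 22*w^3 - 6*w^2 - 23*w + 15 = (w - 1)*(w^4 - 8*w^3 + 14*w^2 + 8*w - 15) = (w - 1)^2*(w^3 - 7*w^2 + 7*w + 15) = (w - 3)*(w - 1)^2*(w^2 - 4*w - 5) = (w - 3)*(w - 1)^2*(w + 1)*(w - 5)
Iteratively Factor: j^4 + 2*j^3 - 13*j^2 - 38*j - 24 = (j + 3)*(j^3 - j^2 - 10*j - 8) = (j + 1)*(j + 3)*(j^2 - 2*j - 8) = (j + 1)*(j + 2)*(j + 3)*(j - 4)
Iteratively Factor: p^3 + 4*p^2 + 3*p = (p + 3)*(p^2 + p) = (p + 1)*(p + 3)*(p)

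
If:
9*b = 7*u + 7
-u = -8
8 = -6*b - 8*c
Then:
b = 7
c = -25/4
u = 8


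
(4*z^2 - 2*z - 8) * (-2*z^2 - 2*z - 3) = -8*z^4 - 4*z^3 + 8*z^2 + 22*z + 24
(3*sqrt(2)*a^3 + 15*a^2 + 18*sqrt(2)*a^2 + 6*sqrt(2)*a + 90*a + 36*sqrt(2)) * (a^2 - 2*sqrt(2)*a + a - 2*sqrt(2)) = 3*sqrt(2)*a^5 + 3*a^4 + 21*sqrt(2)*a^4 - 6*sqrt(2)*a^3 + 21*a^3 - 168*sqrt(2)*a^2 - 6*a^2 - 144*sqrt(2)*a - 168*a - 144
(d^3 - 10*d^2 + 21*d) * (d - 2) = d^4 - 12*d^3 + 41*d^2 - 42*d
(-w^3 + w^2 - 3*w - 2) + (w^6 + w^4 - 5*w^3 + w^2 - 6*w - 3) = w^6 + w^4 - 6*w^3 + 2*w^2 - 9*w - 5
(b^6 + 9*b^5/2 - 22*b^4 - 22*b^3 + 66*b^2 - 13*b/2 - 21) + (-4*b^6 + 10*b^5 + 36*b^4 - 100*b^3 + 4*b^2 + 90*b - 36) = -3*b^6 + 29*b^5/2 + 14*b^4 - 122*b^3 + 70*b^2 + 167*b/2 - 57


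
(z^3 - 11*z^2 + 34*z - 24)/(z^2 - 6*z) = z - 5 + 4/z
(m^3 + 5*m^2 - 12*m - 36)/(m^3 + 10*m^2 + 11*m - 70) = (m^3 + 5*m^2 - 12*m - 36)/(m^3 + 10*m^2 + 11*m - 70)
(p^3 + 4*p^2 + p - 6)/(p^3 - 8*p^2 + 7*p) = (p^2 + 5*p + 6)/(p*(p - 7))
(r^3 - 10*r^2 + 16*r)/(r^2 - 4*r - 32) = r*(r - 2)/(r + 4)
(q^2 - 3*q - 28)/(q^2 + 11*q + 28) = (q - 7)/(q + 7)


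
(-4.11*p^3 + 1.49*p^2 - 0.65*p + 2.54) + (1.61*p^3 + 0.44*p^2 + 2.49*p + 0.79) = -2.5*p^3 + 1.93*p^2 + 1.84*p + 3.33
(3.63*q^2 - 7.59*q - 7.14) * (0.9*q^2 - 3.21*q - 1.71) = 3.267*q^4 - 18.4833*q^3 + 11.7306*q^2 + 35.8983*q + 12.2094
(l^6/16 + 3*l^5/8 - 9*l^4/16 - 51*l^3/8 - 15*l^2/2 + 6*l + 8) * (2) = l^6/8 + 3*l^5/4 - 9*l^4/8 - 51*l^3/4 - 15*l^2 + 12*l + 16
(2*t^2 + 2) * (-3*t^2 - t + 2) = -6*t^4 - 2*t^3 - 2*t^2 - 2*t + 4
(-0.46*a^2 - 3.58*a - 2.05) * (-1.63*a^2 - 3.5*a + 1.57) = 0.7498*a^4 + 7.4454*a^3 + 15.1493*a^2 + 1.5544*a - 3.2185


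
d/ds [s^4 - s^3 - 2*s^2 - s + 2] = 4*s^3 - 3*s^2 - 4*s - 1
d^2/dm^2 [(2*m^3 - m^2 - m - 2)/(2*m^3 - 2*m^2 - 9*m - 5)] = 4*(2*m^6 + 48*m^5 + 15*m^4 + 66*m^3 + 162*m^2 + 6*m - 61)/(8*m^9 - 24*m^8 - 84*m^7 + 148*m^6 + 498*m^5 - 6*m^4 - 1119*m^3 - 1365*m^2 - 675*m - 125)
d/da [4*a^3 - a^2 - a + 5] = 12*a^2 - 2*a - 1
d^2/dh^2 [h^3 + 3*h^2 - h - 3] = 6*h + 6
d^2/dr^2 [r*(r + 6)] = 2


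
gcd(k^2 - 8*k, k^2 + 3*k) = k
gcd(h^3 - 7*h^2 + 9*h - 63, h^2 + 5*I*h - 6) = h + 3*I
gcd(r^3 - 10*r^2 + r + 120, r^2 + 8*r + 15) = r + 3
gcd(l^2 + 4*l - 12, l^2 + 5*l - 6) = l + 6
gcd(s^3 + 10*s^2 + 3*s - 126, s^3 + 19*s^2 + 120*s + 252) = s^2 + 13*s + 42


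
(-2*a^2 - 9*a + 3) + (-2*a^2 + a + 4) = -4*a^2 - 8*a + 7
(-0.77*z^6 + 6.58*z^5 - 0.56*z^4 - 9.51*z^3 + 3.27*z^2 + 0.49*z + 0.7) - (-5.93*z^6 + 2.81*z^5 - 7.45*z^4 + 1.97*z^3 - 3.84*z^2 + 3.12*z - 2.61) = 5.16*z^6 + 3.77*z^5 + 6.89*z^4 - 11.48*z^3 + 7.11*z^2 - 2.63*z + 3.31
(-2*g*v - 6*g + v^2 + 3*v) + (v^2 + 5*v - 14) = -2*g*v - 6*g + 2*v^2 + 8*v - 14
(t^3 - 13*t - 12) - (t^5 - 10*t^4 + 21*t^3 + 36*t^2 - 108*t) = -t^5 + 10*t^4 - 20*t^3 - 36*t^2 + 95*t - 12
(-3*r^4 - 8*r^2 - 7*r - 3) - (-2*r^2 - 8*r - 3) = -3*r^4 - 6*r^2 + r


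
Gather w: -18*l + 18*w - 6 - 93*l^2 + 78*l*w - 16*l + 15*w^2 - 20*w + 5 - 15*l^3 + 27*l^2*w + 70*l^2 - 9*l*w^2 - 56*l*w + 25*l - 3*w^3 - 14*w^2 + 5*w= -15*l^3 - 23*l^2 - 9*l - 3*w^3 + w^2*(1 - 9*l) + w*(27*l^2 + 22*l + 3) - 1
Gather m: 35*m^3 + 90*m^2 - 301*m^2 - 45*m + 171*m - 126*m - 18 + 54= 35*m^3 - 211*m^2 + 36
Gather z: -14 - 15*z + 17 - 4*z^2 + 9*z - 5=-4*z^2 - 6*z - 2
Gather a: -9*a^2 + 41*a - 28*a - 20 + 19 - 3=-9*a^2 + 13*a - 4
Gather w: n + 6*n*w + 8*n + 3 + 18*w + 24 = 9*n + w*(6*n + 18) + 27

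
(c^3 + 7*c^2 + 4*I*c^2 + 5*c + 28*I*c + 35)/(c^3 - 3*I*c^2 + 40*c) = (c^2 + c*(7 - I) - 7*I)/(c*(c - 8*I))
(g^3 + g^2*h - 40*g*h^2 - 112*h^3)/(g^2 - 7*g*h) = g + 8*h + 16*h^2/g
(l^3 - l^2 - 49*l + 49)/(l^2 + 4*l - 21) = (l^2 - 8*l + 7)/(l - 3)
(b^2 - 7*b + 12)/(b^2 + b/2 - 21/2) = 2*(b - 4)/(2*b + 7)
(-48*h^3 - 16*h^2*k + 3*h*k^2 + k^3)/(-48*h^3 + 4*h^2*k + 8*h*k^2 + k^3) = (12*h^2 + h*k - k^2)/(12*h^2 - 4*h*k - k^2)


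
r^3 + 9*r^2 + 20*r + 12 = (r + 1)*(r + 2)*(r + 6)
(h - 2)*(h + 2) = h^2 - 4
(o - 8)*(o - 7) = o^2 - 15*o + 56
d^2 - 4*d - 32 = (d - 8)*(d + 4)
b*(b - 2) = b^2 - 2*b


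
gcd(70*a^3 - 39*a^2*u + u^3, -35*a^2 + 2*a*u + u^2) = -35*a^2 + 2*a*u + u^2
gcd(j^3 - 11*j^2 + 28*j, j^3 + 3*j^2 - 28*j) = j^2 - 4*j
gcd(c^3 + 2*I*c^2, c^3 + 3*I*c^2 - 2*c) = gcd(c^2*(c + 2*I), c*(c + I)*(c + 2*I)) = c^2 + 2*I*c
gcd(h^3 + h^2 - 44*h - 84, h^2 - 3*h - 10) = h + 2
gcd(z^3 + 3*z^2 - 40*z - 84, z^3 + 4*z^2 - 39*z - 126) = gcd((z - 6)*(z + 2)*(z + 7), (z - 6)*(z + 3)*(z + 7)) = z^2 + z - 42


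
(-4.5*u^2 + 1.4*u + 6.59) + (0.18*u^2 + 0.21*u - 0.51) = -4.32*u^2 + 1.61*u + 6.08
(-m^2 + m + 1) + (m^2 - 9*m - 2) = -8*m - 1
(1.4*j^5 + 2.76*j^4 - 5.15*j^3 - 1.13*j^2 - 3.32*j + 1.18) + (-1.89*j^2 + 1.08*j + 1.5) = 1.4*j^5 + 2.76*j^4 - 5.15*j^3 - 3.02*j^2 - 2.24*j + 2.68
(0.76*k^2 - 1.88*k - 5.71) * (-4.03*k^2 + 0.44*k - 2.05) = -3.0628*k^4 + 7.9108*k^3 + 20.6261*k^2 + 1.3416*k + 11.7055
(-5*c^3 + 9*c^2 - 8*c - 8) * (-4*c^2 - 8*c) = 20*c^5 + 4*c^4 - 40*c^3 + 96*c^2 + 64*c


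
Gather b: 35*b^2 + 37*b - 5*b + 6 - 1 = 35*b^2 + 32*b + 5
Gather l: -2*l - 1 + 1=-2*l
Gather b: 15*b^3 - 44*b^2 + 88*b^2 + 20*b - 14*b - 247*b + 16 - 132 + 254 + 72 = 15*b^3 + 44*b^2 - 241*b + 210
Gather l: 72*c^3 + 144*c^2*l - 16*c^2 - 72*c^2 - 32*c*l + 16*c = 72*c^3 - 88*c^2 + 16*c + l*(144*c^2 - 32*c)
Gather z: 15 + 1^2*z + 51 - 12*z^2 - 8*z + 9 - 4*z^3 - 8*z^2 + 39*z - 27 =-4*z^3 - 20*z^2 + 32*z + 48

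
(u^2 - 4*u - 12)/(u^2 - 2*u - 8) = (u - 6)/(u - 4)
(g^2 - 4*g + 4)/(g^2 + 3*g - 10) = (g - 2)/(g + 5)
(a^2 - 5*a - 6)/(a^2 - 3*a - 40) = (-a^2 + 5*a + 6)/(-a^2 + 3*a + 40)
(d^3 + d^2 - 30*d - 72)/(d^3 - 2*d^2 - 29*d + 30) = (d^2 + 7*d + 12)/(d^2 + 4*d - 5)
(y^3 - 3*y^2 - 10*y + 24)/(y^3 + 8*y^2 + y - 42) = (y - 4)/(y + 7)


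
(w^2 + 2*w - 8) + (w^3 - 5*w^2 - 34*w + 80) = w^3 - 4*w^2 - 32*w + 72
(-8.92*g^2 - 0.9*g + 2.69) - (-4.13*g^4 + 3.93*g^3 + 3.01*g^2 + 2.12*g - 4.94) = 4.13*g^4 - 3.93*g^3 - 11.93*g^2 - 3.02*g + 7.63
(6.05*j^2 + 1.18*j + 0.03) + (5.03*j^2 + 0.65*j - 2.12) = 11.08*j^2 + 1.83*j - 2.09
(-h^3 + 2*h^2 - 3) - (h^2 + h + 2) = -h^3 + h^2 - h - 5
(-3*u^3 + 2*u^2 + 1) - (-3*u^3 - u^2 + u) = 3*u^2 - u + 1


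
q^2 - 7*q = q*(q - 7)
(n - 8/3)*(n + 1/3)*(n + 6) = n^3 + 11*n^2/3 - 134*n/9 - 16/3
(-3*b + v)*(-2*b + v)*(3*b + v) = 18*b^3 - 9*b^2*v - 2*b*v^2 + v^3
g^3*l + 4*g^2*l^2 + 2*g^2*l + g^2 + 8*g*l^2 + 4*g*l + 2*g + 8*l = (g + 2)*(g + 4*l)*(g*l + 1)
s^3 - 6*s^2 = s^2*(s - 6)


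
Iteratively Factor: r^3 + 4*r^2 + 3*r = (r)*(r^2 + 4*r + 3) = r*(r + 1)*(r + 3)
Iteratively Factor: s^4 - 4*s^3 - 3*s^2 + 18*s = (s - 3)*(s^3 - s^2 - 6*s) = (s - 3)^2*(s^2 + 2*s) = s*(s - 3)^2*(s + 2)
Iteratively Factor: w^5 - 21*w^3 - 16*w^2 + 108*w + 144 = (w - 4)*(w^4 + 4*w^3 - 5*w^2 - 36*w - 36) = (w - 4)*(w + 2)*(w^3 + 2*w^2 - 9*w - 18) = (w - 4)*(w + 2)*(w + 3)*(w^2 - w - 6) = (w - 4)*(w - 3)*(w + 2)*(w + 3)*(w + 2)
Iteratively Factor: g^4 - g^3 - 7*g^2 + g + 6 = (g - 3)*(g^3 + 2*g^2 - g - 2) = (g - 3)*(g + 2)*(g^2 - 1) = (g - 3)*(g + 1)*(g + 2)*(g - 1)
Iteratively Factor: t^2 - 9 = (t - 3)*(t + 3)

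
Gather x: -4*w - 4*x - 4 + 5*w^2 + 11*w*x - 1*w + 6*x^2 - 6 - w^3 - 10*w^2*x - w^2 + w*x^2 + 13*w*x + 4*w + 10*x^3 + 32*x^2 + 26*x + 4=-w^3 + 4*w^2 - w + 10*x^3 + x^2*(w + 38) + x*(-10*w^2 + 24*w + 22) - 6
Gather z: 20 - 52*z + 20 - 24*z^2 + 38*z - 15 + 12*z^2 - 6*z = -12*z^2 - 20*z + 25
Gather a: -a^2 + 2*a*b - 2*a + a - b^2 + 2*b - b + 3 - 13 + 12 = -a^2 + a*(2*b - 1) - b^2 + b + 2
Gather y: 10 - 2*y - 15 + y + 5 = -y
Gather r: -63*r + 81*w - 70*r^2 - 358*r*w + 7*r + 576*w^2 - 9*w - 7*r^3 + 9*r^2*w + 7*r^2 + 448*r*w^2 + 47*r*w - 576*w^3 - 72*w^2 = -7*r^3 + r^2*(9*w - 63) + r*(448*w^2 - 311*w - 56) - 576*w^3 + 504*w^2 + 72*w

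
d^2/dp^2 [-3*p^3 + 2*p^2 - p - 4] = 4 - 18*p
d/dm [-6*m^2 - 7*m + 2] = -12*m - 7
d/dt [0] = 0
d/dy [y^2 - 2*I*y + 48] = 2*y - 2*I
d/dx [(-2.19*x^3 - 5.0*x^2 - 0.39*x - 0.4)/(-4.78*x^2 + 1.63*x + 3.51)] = (10.4682*x^4 - 7.1394*x^3 - 33.0749*x^2 - 38.924*x - 0.7169)/(22.8484*x^4 - 15.5828*x^3 - 30.8987*x^2 + 11.4426*x + 12.3201)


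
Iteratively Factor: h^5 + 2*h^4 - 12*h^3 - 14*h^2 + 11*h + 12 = (h + 1)*(h^4 + h^3 - 13*h^2 - h + 12) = (h + 1)^2*(h^3 - 13*h + 12) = (h - 1)*(h + 1)^2*(h^2 + h - 12) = (h - 1)*(h + 1)^2*(h + 4)*(h - 3)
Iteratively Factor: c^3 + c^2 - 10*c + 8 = (c - 2)*(c^2 + 3*c - 4) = (c - 2)*(c + 4)*(c - 1)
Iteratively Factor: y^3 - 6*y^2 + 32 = (y + 2)*(y^2 - 8*y + 16) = (y - 4)*(y + 2)*(y - 4)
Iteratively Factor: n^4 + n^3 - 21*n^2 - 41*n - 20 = (n + 4)*(n^3 - 3*n^2 - 9*n - 5) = (n - 5)*(n + 4)*(n^2 + 2*n + 1) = (n - 5)*(n + 1)*(n + 4)*(n + 1)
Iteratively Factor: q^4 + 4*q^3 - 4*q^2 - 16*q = (q)*(q^3 + 4*q^2 - 4*q - 16) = q*(q + 4)*(q^2 - 4) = q*(q + 2)*(q + 4)*(q - 2)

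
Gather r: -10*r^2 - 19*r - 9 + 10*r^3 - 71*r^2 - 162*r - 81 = 10*r^3 - 81*r^2 - 181*r - 90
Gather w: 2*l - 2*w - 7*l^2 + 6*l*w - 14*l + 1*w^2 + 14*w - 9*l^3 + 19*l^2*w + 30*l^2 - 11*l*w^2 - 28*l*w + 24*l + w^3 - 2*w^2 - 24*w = -9*l^3 + 23*l^2 + 12*l + w^3 + w^2*(-11*l - 1) + w*(19*l^2 - 22*l - 12)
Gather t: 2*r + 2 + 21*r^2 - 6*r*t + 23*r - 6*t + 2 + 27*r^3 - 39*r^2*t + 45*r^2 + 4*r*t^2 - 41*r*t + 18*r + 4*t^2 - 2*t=27*r^3 + 66*r^2 + 43*r + t^2*(4*r + 4) + t*(-39*r^2 - 47*r - 8) + 4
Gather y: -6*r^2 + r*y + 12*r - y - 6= -6*r^2 + 12*r + y*(r - 1) - 6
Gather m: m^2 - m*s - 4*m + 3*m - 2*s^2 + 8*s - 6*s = m^2 + m*(-s - 1) - 2*s^2 + 2*s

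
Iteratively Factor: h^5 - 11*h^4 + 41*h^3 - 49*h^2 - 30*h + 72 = (h + 1)*(h^4 - 12*h^3 + 53*h^2 - 102*h + 72) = (h - 3)*(h + 1)*(h^3 - 9*h^2 + 26*h - 24) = (h - 4)*(h - 3)*(h + 1)*(h^2 - 5*h + 6) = (h - 4)*(h - 3)^2*(h + 1)*(h - 2)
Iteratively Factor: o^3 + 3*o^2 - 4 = (o + 2)*(o^2 + o - 2) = (o - 1)*(o + 2)*(o + 2)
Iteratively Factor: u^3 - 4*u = (u - 2)*(u^2 + 2*u) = (u - 2)*(u + 2)*(u)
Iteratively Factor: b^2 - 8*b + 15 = (b - 3)*(b - 5)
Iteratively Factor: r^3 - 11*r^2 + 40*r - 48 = (r - 4)*(r^2 - 7*r + 12) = (r - 4)*(r - 3)*(r - 4)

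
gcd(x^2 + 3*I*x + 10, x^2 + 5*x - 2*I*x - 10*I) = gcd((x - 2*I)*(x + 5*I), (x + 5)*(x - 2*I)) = x - 2*I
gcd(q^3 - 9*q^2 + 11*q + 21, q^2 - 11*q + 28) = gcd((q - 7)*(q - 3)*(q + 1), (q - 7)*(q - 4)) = q - 7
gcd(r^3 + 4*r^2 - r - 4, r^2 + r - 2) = r - 1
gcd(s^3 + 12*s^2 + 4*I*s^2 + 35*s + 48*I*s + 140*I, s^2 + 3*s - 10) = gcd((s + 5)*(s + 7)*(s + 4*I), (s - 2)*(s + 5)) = s + 5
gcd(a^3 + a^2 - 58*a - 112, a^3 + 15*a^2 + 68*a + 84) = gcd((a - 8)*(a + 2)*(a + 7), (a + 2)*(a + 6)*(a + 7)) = a^2 + 9*a + 14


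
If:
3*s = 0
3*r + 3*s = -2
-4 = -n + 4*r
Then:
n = 4/3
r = -2/3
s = 0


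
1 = 1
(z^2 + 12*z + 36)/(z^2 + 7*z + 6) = (z + 6)/(z + 1)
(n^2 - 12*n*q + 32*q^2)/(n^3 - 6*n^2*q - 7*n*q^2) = (-n^2 + 12*n*q - 32*q^2)/(n*(-n^2 + 6*n*q + 7*q^2))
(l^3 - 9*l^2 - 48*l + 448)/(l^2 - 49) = (l^2 - 16*l + 64)/(l - 7)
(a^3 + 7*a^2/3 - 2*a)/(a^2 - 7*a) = (a^2 + 7*a/3 - 2)/(a - 7)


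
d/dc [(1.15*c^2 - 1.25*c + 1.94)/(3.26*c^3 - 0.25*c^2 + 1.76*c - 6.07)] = (-3.749*c^4 + 8.15*c^3 - 17.2617*c^2 - 12.991*c + 4.1731)/(10.6276*c^6 - 1.63*c^5 + 11.5377*c^4 - 40.4564*c^3 + 6.1326*c^2 - 21.3664*c + 36.8449)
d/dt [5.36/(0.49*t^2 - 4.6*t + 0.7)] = (24.656 - 5.2528*t)/(0.49*t^2 - 4.6*t + 0.7)^2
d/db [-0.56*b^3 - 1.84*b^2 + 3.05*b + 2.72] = -1.68*b^2 - 3.68*b + 3.05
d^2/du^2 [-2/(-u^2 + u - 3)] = 4*(-u^2 + u + (2*u - 1)^2 - 3)/(u^2 - u + 3)^3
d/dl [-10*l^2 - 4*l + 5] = -20*l - 4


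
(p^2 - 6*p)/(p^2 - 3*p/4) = 4*(p - 6)/(4*p - 3)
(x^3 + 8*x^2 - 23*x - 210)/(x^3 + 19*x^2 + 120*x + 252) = (x - 5)/(x + 6)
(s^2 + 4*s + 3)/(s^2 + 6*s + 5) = (s + 3)/(s + 5)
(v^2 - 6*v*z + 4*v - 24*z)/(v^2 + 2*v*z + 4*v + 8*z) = (v - 6*z)/(v + 2*z)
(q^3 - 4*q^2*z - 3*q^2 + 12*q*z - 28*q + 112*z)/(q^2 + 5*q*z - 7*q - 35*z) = (q^2 - 4*q*z + 4*q - 16*z)/(q + 5*z)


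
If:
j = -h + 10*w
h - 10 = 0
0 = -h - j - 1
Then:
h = 10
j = -11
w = -1/10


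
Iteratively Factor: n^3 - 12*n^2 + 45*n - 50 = (n - 5)*(n^2 - 7*n + 10) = (n - 5)*(n - 2)*(n - 5)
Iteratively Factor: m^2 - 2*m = (m - 2)*(m)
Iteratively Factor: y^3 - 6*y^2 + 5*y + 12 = (y - 3)*(y^2 - 3*y - 4) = (y - 4)*(y - 3)*(y + 1)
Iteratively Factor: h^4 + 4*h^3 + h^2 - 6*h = (h + 3)*(h^3 + h^2 - 2*h) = (h - 1)*(h + 3)*(h^2 + 2*h) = h*(h - 1)*(h + 3)*(h + 2)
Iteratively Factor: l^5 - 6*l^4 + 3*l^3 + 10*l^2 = (l)*(l^4 - 6*l^3 + 3*l^2 + 10*l) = l*(l - 5)*(l^3 - l^2 - 2*l) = l^2*(l - 5)*(l^2 - l - 2) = l^2*(l - 5)*(l - 2)*(l + 1)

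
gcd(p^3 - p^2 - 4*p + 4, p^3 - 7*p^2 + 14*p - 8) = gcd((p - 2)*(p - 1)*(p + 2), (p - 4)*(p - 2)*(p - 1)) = p^2 - 3*p + 2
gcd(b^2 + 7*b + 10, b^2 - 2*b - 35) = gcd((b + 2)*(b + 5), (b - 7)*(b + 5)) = b + 5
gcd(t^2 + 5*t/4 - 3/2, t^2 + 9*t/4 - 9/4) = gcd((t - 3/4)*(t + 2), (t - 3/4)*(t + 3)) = t - 3/4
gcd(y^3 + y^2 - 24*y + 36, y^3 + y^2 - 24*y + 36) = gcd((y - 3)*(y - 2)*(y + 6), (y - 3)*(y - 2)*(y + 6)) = y^3 + y^2 - 24*y + 36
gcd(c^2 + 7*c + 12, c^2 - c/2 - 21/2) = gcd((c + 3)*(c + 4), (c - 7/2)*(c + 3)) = c + 3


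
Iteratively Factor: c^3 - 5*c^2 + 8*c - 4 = (c - 1)*(c^2 - 4*c + 4) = (c - 2)*(c - 1)*(c - 2)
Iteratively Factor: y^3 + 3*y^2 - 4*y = (y - 1)*(y^2 + 4*y) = y*(y - 1)*(y + 4)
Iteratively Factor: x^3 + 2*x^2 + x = (x + 1)*(x^2 + x) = x*(x + 1)*(x + 1)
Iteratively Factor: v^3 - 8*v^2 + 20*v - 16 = (v - 2)*(v^2 - 6*v + 8) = (v - 4)*(v - 2)*(v - 2)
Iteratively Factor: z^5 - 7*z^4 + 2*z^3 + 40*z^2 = (z)*(z^4 - 7*z^3 + 2*z^2 + 40*z) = z*(z - 4)*(z^3 - 3*z^2 - 10*z) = z*(z - 4)*(z + 2)*(z^2 - 5*z) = z^2*(z - 4)*(z + 2)*(z - 5)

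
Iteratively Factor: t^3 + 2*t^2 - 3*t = (t + 3)*(t^2 - t) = (t - 1)*(t + 3)*(t)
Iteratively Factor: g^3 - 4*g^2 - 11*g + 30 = (g - 2)*(g^2 - 2*g - 15) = (g - 5)*(g - 2)*(g + 3)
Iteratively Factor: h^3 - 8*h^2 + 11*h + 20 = (h - 4)*(h^2 - 4*h - 5) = (h - 4)*(h + 1)*(h - 5)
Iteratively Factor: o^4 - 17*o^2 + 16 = (o + 1)*(o^3 - o^2 - 16*o + 16) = (o - 1)*(o + 1)*(o^2 - 16) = (o - 1)*(o + 1)*(o + 4)*(o - 4)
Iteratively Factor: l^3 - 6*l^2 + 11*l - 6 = (l - 1)*(l^2 - 5*l + 6) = (l - 3)*(l - 1)*(l - 2)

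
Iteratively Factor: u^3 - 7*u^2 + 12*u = (u)*(u^2 - 7*u + 12) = u*(u - 3)*(u - 4)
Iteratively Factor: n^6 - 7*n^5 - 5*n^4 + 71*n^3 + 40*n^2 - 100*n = (n - 1)*(n^5 - 6*n^4 - 11*n^3 + 60*n^2 + 100*n) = (n - 1)*(n + 2)*(n^4 - 8*n^3 + 5*n^2 + 50*n) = (n - 5)*(n - 1)*(n + 2)*(n^3 - 3*n^2 - 10*n) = (n - 5)^2*(n - 1)*(n + 2)*(n^2 + 2*n) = n*(n - 5)^2*(n - 1)*(n + 2)*(n + 2)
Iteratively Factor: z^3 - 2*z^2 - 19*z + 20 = (z - 1)*(z^2 - z - 20) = (z - 1)*(z + 4)*(z - 5)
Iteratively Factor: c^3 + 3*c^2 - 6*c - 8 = (c + 1)*(c^2 + 2*c - 8) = (c + 1)*(c + 4)*(c - 2)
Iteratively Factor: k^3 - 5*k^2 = (k)*(k^2 - 5*k) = k^2*(k - 5)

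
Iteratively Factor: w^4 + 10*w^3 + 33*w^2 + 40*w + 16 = (w + 4)*(w^3 + 6*w^2 + 9*w + 4) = (w + 4)^2*(w^2 + 2*w + 1) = (w + 1)*(w + 4)^2*(w + 1)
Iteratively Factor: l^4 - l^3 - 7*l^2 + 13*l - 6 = (l - 1)*(l^3 - 7*l + 6) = (l - 2)*(l - 1)*(l^2 + 2*l - 3) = (l - 2)*(l - 1)*(l + 3)*(l - 1)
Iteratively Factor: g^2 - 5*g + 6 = (g - 3)*(g - 2)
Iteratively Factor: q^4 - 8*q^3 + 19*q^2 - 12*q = (q - 1)*(q^3 - 7*q^2 + 12*q) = q*(q - 1)*(q^2 - 7*q + 12) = q*(q - 4)*(q - 1)*(q - 3)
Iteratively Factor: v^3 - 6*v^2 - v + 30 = (v + 2)*(v^2 - 8*v + 15) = (v - 3)*(v + 2)*(v - 5)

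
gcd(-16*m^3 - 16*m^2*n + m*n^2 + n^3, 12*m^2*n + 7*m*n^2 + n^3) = 4*m + n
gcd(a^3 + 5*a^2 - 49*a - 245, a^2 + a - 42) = a + 7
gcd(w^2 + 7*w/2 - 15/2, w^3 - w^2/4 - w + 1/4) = 1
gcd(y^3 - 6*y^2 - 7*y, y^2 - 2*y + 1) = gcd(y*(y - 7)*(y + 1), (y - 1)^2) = 1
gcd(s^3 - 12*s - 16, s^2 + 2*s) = s + 2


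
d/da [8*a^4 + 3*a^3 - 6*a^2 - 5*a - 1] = 32*a^3 + 9*a^2 - 12*a - 5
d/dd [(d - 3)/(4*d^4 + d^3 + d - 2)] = (4*d^4 + d^3 + d - (d - 3)*(16*d^3 + 3*d^2 + 1) - 2)/(4*d^4 + d^3 + d - 2)^2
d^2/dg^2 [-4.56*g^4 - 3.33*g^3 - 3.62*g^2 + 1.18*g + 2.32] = -54.72*g^2 - 19.98*g - 7.24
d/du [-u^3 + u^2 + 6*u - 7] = -3*u^2 + 2*u + 6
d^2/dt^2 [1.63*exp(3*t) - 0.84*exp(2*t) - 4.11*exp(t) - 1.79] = (14.67*exp(2*t) - 3.36*exp(t) - 4.11)*exp(t)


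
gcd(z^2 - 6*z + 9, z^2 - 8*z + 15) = z - 3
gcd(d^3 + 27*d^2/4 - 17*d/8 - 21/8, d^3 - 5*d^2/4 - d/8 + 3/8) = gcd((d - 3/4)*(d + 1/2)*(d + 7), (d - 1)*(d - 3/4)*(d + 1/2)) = d^2 - d/4 - 3/8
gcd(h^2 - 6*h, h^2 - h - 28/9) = 1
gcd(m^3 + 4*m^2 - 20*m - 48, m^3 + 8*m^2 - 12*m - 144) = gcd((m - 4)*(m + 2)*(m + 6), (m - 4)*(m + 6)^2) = m^2 + 2*m - 24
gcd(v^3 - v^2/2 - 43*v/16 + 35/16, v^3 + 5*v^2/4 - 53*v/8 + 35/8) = v^2 - 9*v/4 + 5/4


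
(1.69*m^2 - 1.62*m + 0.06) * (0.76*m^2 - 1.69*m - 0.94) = 1.2844*m^4 - 4.0873*m^3 + 1.1948*m^2 + 1.4214*m - 0.0564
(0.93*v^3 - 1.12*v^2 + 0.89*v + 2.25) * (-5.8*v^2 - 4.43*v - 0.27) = -5.394*v^5 + 2.3761*v^4 - 0.4515*v^3 - 16.6903*v^2 - 10.2078*v - 0.6075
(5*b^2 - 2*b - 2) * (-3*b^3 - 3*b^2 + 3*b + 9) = -15*b^5 - 9*b^4 + 27*b^3 + 45*b^2 - 24*b - 18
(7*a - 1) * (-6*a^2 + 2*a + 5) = -42*a^3 + 20*a^2 + 33*a - 5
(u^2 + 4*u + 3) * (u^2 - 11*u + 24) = u^4 - 7*u^3 - 17*u^2 + 63*u + 72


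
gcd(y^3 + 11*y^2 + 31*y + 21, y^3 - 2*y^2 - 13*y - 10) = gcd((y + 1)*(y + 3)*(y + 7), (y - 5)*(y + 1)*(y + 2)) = y + 1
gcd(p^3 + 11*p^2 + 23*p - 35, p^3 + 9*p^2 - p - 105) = p^2 + 12*p + 35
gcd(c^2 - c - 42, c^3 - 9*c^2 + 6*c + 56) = c - 7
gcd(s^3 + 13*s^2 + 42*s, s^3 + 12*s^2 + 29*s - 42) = s^2 + 13*s + 42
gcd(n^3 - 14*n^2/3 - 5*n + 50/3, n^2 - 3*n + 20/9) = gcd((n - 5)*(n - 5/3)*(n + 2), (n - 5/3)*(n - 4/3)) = n - 5/3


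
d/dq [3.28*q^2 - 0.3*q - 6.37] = 6.56*q - 0.3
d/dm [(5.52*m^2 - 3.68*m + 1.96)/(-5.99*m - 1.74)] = (-33.0648*m^2 - 19.2096*m + 18.1436)/(35.8801*m^2 + 20.8452*m + 3.0276)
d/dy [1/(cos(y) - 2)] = sin(y)/(cos(y) - 2)^2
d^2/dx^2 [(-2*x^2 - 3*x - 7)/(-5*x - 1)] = 324/(125*x^3 + 75*x^2 + 15*x + 1)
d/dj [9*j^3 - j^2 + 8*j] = 27*j^2 - 2*j + 8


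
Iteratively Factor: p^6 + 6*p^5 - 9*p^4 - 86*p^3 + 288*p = (p)*(p^5 + 6*p^4 - 9*p^3 - 86*p^2 + 288) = p*(p + 4)*(p^4 + 2*p^3 - 17*p^2 - 18*p + 72) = p*(p - 2)*(p + 4)*(p^3 + 4*p^2 - 9*p - 36) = p*(p - 2)*(p + 3)*(p + 4)*(p^2 + p - 12) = p*(p - 2)*(p + 3)*(p + 4)^2*(p - 3)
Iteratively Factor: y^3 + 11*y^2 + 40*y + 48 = (y + 4)*(y^2 + 7*y + 12) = (y + 4)^2*(y + 3)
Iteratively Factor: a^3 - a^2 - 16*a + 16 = (a + 4)*(a^2 - 5*a + 4) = (a - 4)*(a + 4)*(a - 1)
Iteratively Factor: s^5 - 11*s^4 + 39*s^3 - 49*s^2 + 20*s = (s - 5)*(s^4 - 6*s^3 + 9*s^2 - 4*s) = (s - 5)*(s - 1)*(s^3 - 5*s^2 + 4*s) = (s - 5)*(s - 4)*(s - 1)*(s^2 - s) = s*(s - 5)*(s - 4)*(s - 1)*(s - 1)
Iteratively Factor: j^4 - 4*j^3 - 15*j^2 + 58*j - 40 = (j + 4)*(j^3 - 8*j^2 + 17*j - 10) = (j - 1)*(j + 4)*(j^2 - 7*j + 10) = (j - 5)*(j - 1)*(j + 4)*(j - 2)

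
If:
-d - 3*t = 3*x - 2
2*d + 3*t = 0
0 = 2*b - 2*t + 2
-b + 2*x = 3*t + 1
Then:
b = -11/15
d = -2/5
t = 4/15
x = 8/15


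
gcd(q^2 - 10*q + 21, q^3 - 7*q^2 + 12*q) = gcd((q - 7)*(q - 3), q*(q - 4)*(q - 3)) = q - 3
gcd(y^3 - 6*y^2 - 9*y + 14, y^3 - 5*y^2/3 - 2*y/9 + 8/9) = y - 1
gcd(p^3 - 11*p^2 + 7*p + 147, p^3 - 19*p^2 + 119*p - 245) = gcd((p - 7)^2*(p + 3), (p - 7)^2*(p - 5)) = p^2 - 14*p + 49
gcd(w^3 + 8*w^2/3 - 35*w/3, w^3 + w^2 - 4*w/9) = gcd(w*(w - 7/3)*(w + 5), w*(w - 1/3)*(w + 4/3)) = w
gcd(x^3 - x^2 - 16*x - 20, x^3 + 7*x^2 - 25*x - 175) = x - 5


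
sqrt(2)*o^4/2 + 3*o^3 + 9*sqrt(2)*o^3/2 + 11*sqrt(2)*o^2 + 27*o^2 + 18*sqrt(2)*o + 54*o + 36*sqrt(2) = (o + 3)*(o + 6)*(o + 2*sqrt(2))*(sqrt(2)*o/2 + 1)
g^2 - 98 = (g - 7*sqrt(2))*(g + 7*sqrt(2))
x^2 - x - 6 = (x - 3)*(x + 2)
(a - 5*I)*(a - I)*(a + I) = a^3 - 5*I*a^2 + a - 5*I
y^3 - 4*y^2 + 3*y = y*(y - 3)*(y - 1)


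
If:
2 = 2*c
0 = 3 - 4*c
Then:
No Solution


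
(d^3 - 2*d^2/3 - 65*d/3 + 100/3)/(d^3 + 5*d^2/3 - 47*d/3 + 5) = (3*d^2 - 17*d + 20)/(3*d^2 - 10*d + 3)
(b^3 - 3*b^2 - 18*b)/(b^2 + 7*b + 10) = b*(b^2 - 3*b - 18)/(b^2 + 7*b + 10)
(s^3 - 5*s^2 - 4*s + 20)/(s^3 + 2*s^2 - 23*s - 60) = (s^2 - 4)/(s^2 + 7*s + 12)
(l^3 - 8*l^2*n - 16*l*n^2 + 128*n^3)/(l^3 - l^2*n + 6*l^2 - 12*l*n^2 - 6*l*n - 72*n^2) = (l^2 - 4*l*n - 32*n^2)/(l^2 + 3*l*n + 6*l + 18*n)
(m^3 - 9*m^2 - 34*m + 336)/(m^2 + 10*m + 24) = (m^2 - 15*m + 56)/(m + 4)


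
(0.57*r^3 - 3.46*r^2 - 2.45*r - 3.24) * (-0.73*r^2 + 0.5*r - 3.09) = -0.4161*r^5 + 2.8108*r^4 - 1.7028*r^3 + 11.8316*r^2 + 5.9505*r + 10.0116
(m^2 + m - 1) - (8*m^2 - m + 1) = -7*m^2 + 2*m - 2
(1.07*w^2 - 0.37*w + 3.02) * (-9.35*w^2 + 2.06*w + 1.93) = -10.0045*w^4 + 5.6637*w^3 - 26.9341*w^2 + 5.5071*w + 5.8286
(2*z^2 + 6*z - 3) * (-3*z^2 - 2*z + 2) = -6*z^4 - 22*z^3 + z^2 + 18*z - 6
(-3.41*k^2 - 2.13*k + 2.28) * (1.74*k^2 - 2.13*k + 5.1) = -5.9334*k^4 + 3.5571*k^3 - 8.8869*k^2 - 15.7194*k + 11.628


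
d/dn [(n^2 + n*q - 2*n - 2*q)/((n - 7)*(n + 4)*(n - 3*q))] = ((n - 7)*(n + 4)*(n - 3*q)*(2*n + q - 2) + (n - 7)*(n + 4)*(-n^2 - n*q + 2*n + 2*q) + (n - 7)*(n - 3*q)*(-n^2 - n*q + 2*n + 2*q) + (n + 4)*(n - 3*q)*(-n^2 - n*q + 2*n + 2*q))/((n - 7)^2*(n + 4)^2*(n - 3*q)^2)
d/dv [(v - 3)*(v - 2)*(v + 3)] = 3*v^2 - 4*v - 9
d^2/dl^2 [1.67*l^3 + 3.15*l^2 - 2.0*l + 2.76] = 10.02*l + 6.3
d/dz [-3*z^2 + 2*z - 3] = 2 - 6*z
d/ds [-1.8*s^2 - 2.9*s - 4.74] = -3.6*s - 2.9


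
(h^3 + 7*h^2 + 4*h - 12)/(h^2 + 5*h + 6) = (h^2 + 5*h - 6)/(h + 3)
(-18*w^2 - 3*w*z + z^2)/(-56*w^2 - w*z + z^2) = (18*w^2 + 3*w*z - z^2)/(56*w^2 + w*z - z^2)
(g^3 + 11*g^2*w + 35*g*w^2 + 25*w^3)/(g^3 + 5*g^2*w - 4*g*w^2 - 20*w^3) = (-g^2 - 6*g*w - 5*w^2)/(-g^2 + 4*w^2)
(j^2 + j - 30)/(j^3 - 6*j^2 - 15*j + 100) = (j + 6)/(j^2 - j - 20)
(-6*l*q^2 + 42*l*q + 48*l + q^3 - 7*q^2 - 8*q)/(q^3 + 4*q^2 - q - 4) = (-6*l*q + 48*l + q^2 - 8*q)/(q^2 + 3*q - 4)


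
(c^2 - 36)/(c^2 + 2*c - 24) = (c - 6)/(c - 4)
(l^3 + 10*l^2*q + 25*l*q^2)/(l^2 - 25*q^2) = l*(-l - 5*q)/(-l + 5*q)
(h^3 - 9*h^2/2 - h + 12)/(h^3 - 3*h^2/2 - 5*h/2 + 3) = (h - 4)/(h - 1)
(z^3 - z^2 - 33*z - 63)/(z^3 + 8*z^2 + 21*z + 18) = (z - 7)/(z + 2)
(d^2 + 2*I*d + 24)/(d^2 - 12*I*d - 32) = (d + 6*I)/(d - 8*I)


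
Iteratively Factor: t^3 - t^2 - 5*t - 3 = (t + 1)*(t^2 - 2*t - 3) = (t + 1)^2*(t - 3)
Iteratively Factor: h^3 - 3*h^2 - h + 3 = (h - 3)*(h^2 - 1) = (h - 3)*(h + 1)*(h - 1)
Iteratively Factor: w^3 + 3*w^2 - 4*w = (w)*(w^2 + 3*w - 4) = w*(w + 4)*(w - 1)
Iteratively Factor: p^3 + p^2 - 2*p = (p - 1)*(p^2 + 2*p) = p*(p - 1)*(p + 2)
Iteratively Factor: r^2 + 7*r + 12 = (r + 4)*(r + 3)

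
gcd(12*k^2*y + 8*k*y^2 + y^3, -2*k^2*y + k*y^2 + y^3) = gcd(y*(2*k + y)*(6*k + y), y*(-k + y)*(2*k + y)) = 2*k*y + y^2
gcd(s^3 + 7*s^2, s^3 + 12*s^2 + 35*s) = s^2 + 7*s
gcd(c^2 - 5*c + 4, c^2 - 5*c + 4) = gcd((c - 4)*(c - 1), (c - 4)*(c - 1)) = c^2 - 5*c + 4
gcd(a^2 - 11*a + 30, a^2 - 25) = a - 5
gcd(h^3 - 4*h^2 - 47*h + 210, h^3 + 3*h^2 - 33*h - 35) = h^2 + 2*h - 35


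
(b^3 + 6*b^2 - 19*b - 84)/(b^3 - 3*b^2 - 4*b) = (b^2 + 10*b + 21)/(b*(b + 1))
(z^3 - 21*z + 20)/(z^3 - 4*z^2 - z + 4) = (z + 5)/(z + 1)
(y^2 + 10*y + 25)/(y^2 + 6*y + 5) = (y + 5)/(y + 1)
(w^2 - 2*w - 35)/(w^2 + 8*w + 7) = (w^2 - 2*w - 35)/(w^2 + 8*w + 7)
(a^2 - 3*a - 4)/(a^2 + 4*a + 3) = (a - 4)/(a + 3)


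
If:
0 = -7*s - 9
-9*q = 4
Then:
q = -4/9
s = -9/7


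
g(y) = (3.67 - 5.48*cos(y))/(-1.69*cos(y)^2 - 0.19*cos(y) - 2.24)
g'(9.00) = 0.21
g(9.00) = -2.50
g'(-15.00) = -0.12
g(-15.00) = -2.55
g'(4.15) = 0.46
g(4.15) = -2.52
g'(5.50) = 1.16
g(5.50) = 0.07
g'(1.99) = -0.98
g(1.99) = -2.42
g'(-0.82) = 1.26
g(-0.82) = 0.02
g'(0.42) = -0.46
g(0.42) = 0.35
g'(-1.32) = 2.62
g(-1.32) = -0.97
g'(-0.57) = 0.70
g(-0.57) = 0.26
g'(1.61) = -2.49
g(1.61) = -1.74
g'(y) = (3.67 - 5.48*cos(y))*(-3.38*sin(y)*cos(y) - 0.19*sin(y))/(-1.69*cos(y)^2 - 0.19*cos(y) - 2.24)^2 + 5.48*sin(y)/(-1.69*cos(y)^2 - 0.19*cos(y) - 2.24) = (9.2612*cos(y)^2 - 12.4046*cos(y) - 12.9725)*sin(y)/(2.8561*cos(y)^4 + 0.6422*cos(y)^3 + 7.6073*cos(y)^2 + 0.8512*cos(y) + 5.0176)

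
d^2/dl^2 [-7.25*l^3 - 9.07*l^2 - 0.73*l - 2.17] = -43.5*l - 18.14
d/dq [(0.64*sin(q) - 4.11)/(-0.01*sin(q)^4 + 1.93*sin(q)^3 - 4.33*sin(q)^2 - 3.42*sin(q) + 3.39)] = (0.0192*sin(q)^4 - 2.6348*sin(q)^3 + 26.5681*sin(q)^2 - 35.5926*sin(q) - 11.8866)*cos(q)/(0.0001*sin(q)^8 - 0.0386*sin(q)^7 + 3.8115*sin(q)^6 - 16.6454*sin(q)^5 + 5.4799*sin(q)^4 + 42.7026*sin(q)^3 - 17.661*sin(q)^2 - 23.1876*sin(q) + 11.4921)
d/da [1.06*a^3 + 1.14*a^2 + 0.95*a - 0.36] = 3.18*a^2 + 2.28*a + 0.95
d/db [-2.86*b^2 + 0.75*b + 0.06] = 0.75 - 5.72*b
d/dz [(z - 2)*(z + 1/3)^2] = (3*z + 1)*(9*z - 11)/9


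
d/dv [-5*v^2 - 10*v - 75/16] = -10*v - 10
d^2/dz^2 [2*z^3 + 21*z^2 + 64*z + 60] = 12*z + 42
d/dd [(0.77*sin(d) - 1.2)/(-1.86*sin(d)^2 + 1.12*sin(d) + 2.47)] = (1.4322*sin(d)^2 - 4.464*sin(d) + 3.2459)*cos(d)/(3.4596*sin(d)^4 - 4.1664*sin(d)^3 - 7.934*sin(d)^2 + 5.5328*sin(d) + 6.1009)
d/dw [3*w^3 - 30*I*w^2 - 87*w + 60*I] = 9*w^2 - 60*I*w - 87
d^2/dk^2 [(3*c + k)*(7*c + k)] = 2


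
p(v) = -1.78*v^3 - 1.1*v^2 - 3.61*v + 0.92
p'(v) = -5.34*v^2 - 2.2*v - 3.61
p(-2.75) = 39.55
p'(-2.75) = -37.94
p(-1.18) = 6.57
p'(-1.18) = -8.45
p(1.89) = -21.85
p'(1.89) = -26.84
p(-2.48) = 30.26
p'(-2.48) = -31.00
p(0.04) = 0.77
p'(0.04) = -3.71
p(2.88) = -61.12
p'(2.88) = -54.24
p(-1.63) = 11.59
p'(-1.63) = -14.21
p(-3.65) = 86.00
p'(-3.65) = -66.72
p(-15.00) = 5815.07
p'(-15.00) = -1172.11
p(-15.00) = 5815.07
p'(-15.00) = -1172.11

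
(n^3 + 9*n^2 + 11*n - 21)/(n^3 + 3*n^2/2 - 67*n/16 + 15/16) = 16*(n^2 + 6*n - 7)/(16*n^2 - 24*n + 5)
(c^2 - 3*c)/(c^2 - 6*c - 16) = c*(3 - c)/(-c^2 + 6*c + 16)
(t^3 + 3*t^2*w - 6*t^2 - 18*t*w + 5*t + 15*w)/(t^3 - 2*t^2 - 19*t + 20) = (t + 3*w)/(t + 4)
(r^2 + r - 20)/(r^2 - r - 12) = (r + 5)/(r + 3)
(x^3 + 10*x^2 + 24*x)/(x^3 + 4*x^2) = (x + 6)/x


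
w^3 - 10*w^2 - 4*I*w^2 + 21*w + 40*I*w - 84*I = (w - 7)*(w - 3)*(w - 4*I)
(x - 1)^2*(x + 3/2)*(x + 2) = x^4 + 3*x^3/2 - 3*x^2 - 5*x/2 + 3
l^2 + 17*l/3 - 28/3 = (l - 4/3)*(l + 7)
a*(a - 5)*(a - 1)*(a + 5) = a^4 - a^3 - 25*a^2 + 25*a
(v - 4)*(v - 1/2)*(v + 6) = v^3 + 3*v^2/2 - 25*v + 12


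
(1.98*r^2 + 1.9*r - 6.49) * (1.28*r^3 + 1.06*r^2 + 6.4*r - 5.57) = 2.5344*r^5 + 4.5308*r^4 + 6.3788*r^3 - 5.748*r^2 - 52.119*r + 36.1493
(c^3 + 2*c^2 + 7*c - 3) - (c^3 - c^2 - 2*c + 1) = 3*c^2 + 9*c - 4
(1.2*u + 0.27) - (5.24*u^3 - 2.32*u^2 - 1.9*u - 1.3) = -5.24*u^3 + 2.32*u^2 + 3.1*u + 1.57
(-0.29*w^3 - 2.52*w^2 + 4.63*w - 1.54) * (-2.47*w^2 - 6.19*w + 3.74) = 0.7163*w^5 + 8.0195*w^4 + 3.0781*w^3 - 34.2807*w^2 + 26.8488*w - 5.7596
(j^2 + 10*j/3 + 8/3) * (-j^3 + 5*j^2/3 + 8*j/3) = -j^5 - 5*j^4/3 + 50*j^3/9 + 40*j^2/3 + 64*j/9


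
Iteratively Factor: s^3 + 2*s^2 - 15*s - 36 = (s - 4)*(s^2 + 6*s + 9) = (s - 4)*(s + 3)*(s + 3)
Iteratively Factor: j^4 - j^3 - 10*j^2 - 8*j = (j - 4)*(j^3 + 3*j^2 + 2*j) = j*(j - 4)*(j^2 + 3*j + 2) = j*(j - 4)*(j + 2)*(j + 1)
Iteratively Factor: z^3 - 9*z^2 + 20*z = (z - 4)*(z^2 - 5*z) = z*(z - 4)*(z - 5)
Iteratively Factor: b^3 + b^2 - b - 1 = (b - 1)*(b^2 + 2*b + 1) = (b - 1)*(b + 1)*(b + 1)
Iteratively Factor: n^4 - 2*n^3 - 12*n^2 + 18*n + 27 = (n - 3)*(n^3 + n^2 - 9*n - 9) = (n - 3)*(n + 3)*(n^2 - 2*n - 3) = (n - 3)^2*(n + 3)*(n + 1)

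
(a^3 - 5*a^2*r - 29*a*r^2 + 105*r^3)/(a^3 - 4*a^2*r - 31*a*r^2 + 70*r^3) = (-a + 3*r)/(-a + 2*r)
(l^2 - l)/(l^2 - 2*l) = (l - 1)/(l - 2)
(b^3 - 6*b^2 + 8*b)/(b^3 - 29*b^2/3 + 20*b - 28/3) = 3*b*(b - 4)/(3*b^2 - 23*b + 14)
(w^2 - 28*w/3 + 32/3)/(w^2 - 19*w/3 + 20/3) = (w - 8)/(w - 5)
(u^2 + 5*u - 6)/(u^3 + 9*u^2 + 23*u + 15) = (u^2 + 5*u - 6)/(u^3 + 9*u^2 + 23*u + 15)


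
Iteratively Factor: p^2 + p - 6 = (p + 3)*(p - 2)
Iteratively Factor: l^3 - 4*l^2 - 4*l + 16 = (l - 2)*(l^2 - 2*l - 8) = (l - 2)*(l + 2)*(l - 4)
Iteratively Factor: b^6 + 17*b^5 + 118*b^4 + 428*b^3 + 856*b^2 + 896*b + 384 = (b + 2)*(b^5 + 15*b^4 + 88*b^3 + 252*b^2 + 352*b + 192) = (b + 2)*(b + 3)*(b^4 + 12*b^3 + 52*b^2 + 96*b + 64) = (b + 2)^2*(b + 3)*(b^3 + 10*b^2 + 32*b + 32) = (b + 2)^2*(b + 3)*(b + 4)*(b^2 + 6*b + 8) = (b + 2)^2*(b + 3)*(b + 4)^2*(b + 2)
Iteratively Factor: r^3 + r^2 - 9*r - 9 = (r - 3)*(r^2 + 4*r + 3) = (r - 3)*(r + 1)*(r + 3)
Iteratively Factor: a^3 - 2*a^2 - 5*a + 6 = (a + 2)*(a^2 - 4*a + 3) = (a - 1)*(a + 2)*(a - 3)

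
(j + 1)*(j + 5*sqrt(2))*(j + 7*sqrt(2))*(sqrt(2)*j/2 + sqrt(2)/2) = sqrt(2)*j^4/2 + sqrt(2)*j^3 + 12*j^3 + 24*j^2 + 71*sqrt(2)*j^2/2 + 12*j + 70*sqrt(2)*j + 35*sqrt(2)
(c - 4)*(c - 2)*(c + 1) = c^3 - 5*c^2 + 2*c + 8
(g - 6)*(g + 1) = g^2 - 5*g - 6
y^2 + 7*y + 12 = (y + 3)*(y + 4)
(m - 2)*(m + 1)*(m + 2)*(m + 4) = m^4 + 5*m^3 - 20*m - 16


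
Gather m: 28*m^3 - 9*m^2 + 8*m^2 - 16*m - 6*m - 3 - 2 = 28*m^3 - m^2 - 22*m - 5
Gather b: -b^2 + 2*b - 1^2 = -b^2 + 2*b - 1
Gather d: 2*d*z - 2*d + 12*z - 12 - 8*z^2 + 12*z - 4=d*(2*z - 2) - 8*z^2 + 24*z - 16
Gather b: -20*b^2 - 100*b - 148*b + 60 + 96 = -20*b^2 - 248*b + 156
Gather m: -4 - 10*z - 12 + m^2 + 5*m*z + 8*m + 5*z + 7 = m^2 + m*(5*z + 8) - 5*z - 9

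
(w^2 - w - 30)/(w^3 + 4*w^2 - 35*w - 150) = 1/(w + 5)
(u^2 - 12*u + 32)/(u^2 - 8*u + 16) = (u - 8)/(u - 4)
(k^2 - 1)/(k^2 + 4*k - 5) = (k + 1)/(k + 5)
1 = 1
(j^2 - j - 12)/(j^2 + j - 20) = (j + 3)/(j + 5)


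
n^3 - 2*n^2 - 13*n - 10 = (n - 5)*(n + 1)*(n + 2)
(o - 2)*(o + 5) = o^2 + 3*o - 10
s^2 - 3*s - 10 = (s - 5)*(s + 2)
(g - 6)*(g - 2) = g^2 - 8*g + 12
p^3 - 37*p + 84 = (p - 4)*(p - 3)*(p + 7)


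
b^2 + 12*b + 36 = (b + 6)^2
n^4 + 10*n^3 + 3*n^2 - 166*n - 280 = (n - 4)*(n + 2)*(n + 5)*(n + 7)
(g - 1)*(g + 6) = g^2 + 5*g - 6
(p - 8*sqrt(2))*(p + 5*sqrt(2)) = p^2 - 3*sqrt(2)*p - 80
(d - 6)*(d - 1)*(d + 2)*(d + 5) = d^4 - 33*d^2 - 28*d + 60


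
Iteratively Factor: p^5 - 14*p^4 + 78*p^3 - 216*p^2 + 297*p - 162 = (p - 2)*(p^4 - 12*p^3 + 54*p^2 - 108*p + 81) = (p - 3)*(p - 2)*(p^3 - 9*p^2 + 27*p - 27) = (p - 3)^2*(p - 2)*(p^2 - 6*p + 9) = (p - 3)^3*(p - 2)*(p - 3)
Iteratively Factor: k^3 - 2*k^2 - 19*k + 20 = (k + 4)*(k^2 - 6*k + 5) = (k - 1)*(k + 4)*(k - 5)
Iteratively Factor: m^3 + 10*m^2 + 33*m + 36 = (m + 3)*(m^2 + 7*m + 12) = (m + 3)^2*(m + 4)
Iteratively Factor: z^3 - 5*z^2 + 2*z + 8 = (z + 1)*(z^2 - 6*z + 8) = (z - 4)*(z + 1)*(z - 2)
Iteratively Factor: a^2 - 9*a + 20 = (a - 4)*(a - 5)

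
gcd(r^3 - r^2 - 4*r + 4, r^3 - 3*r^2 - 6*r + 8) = r^2 + r - 2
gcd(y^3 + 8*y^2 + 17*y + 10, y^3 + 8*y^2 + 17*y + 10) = y^3 + 8*y^2 + 17*y + 10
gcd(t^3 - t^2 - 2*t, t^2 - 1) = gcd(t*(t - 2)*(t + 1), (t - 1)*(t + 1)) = t + 1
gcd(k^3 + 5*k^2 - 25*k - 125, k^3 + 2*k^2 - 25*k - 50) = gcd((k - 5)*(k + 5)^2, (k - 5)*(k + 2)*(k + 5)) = k^2 - 25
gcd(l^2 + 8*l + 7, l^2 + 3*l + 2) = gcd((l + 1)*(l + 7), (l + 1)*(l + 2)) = l + 1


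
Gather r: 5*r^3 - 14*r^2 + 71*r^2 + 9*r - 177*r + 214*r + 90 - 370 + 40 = 5*r^3 + 57*r^2 + 46*r - 240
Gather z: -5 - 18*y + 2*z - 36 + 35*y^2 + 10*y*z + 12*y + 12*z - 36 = 35*y^2 - 6*y + z*(10*y + 14) - 77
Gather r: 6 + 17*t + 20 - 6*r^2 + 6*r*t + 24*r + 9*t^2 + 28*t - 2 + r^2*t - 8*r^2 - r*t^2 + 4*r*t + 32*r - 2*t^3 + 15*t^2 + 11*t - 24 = r^2*(t - 14) + r*(-t^2 + 10*t + 56) - 2*t^3 + 24*t^2 + 56*t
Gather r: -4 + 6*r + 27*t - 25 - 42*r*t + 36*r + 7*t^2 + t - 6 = r*(42 - 42*t) + 7*t^2 + 28*t - 35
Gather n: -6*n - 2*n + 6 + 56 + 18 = 80 - 8*n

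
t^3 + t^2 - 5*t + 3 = (t - 1)^2*(t + 3)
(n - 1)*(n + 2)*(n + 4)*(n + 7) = n^4 + 12*n^3 + 37*n^2 + 6*n - 56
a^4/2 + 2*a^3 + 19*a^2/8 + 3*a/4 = a*(a/2 + 1)*(a + 1/2)*(a + 3/2)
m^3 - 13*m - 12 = (m - 4)*(m + 1)*(m + 3)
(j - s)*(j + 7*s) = j^2 + 6*j*s - 7*s^2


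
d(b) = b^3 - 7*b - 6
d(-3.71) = -31.09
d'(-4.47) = 52.94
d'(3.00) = 20.00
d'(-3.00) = 20.00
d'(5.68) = 89.79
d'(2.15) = 6.87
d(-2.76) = -7.70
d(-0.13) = -5.09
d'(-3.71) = 34.29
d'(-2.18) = 7.26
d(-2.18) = -1.10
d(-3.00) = -12.00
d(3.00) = 0.00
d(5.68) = 137.49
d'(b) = 3*b^2 - 7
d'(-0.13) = -6.95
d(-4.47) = -64.02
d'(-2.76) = 15.85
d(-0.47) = -2.81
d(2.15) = -11.11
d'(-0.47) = -6.34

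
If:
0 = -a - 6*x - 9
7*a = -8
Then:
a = -8/7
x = -55/42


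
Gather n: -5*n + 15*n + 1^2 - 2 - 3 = 10*n - 4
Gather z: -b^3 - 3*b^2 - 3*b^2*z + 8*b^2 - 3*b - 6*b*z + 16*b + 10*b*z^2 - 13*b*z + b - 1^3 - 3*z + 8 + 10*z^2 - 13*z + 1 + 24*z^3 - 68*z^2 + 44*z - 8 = -b^3 + 5*b^2 + 14*b + 24*z^3 + z^2*(10*b - 58) + z*(-3*b^2 - 19*b + 28)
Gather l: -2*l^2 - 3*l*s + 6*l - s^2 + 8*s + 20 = -2*l^2 + l*(6 - 3*s) - s^2 + 8*s + 20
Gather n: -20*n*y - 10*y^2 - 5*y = -20*n*y - 10*y^2 - 5*y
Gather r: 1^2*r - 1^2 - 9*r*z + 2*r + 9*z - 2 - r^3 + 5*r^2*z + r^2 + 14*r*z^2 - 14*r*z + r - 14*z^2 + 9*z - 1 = -r^3 + r^2*(5*z + 1) + r*(14*z^2 - 23*z + 4) - 14*z^2 + 18*z - 4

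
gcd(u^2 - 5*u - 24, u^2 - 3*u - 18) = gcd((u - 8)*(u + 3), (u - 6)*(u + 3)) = u + 3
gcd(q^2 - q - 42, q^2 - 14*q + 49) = q - 7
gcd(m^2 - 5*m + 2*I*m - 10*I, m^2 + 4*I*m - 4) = m + 2*I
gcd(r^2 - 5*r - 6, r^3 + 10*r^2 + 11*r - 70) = 1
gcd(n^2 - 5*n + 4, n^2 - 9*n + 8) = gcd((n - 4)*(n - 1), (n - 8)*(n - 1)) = n - 1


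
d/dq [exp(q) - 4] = exp(q)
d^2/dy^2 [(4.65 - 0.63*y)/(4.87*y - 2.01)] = 208.233408/(4.87*y - 2.01)^3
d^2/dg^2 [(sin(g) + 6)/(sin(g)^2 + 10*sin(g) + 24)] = (4*sin(g) + cos(g)^2 + 1)/(sin(g) + 4)^3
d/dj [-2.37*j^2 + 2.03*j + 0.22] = 2.03 - 4.74*j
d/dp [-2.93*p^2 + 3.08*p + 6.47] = 3.08 - 5.86*p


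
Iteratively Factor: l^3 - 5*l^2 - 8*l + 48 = (l + 3)*(l^2 - 8*l + 16) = (l - 4)*(l + 3)*(l - 4)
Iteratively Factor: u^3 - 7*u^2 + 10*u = (u)*(u^2 - 7*u + 10) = u*(u - 2)*(u - 5)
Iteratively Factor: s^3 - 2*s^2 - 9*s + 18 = (s - 3)*(s^2 + s - 6) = (s - 3)*(s + 3)*(s - 2)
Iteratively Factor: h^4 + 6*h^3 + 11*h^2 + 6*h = (h + 1)*(h^3 + 5*h^2 + 6*h) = (h + 1)*(h + 3)*(h^2 + 2*h) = h*(h + 1)*(h + 3)*(h + 2)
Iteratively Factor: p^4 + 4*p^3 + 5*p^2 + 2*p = (p + 1)*(p^3 + 3*p^2 + 2*p) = (p + 1)^2*(p^2 + 2*p) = (p + 1)^2*(p + 2)*(p)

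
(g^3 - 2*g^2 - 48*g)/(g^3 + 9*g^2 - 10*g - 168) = g*(g - 8)/(g^2 + 3*g - 28)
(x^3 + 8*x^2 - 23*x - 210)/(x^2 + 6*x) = x + 2 - 35/x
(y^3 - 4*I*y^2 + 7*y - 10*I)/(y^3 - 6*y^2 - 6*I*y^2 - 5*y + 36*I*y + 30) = (y + 2*I)/(y - 6)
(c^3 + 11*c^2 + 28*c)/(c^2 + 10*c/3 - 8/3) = 3*c*(c + 7)/(3*c - 2)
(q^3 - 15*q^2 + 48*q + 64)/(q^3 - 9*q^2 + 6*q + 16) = (q - 8)/(q - 2)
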